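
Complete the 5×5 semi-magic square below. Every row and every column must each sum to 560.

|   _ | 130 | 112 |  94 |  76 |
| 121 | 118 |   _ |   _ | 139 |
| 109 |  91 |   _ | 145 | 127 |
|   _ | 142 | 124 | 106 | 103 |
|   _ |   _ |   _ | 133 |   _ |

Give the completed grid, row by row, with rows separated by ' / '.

Using row 1: 130 + 112 + 94 + 76 + ? → (1,1) = 560 − 412 = 148.
Row 3: 109 + 91 + 145 + 127 + ? = 560, so (3,3) = 88.
From row 4, 560 − (142 + 124 + 106 + 103) gives (4,1) = 85.
Column 1 needs 560; the known cells sum to 463, so (5,1) = 97.
Using column 2: 130 + 118 + 91 + 142 + ? → (5,2) = 560 − 481 = 79.
From column 4, 560 − (94 + 145 + 106 + 133) gives (2,4) = 82.
Using column 5: 76 + 139 + 127 + 103 + ? → (5,5) = 560 − 445 = 115.
Using row 2: 121 + 118 + 82 + 139 + ? → (2,3) = 560 − 460 = 100.
Using row 5: 97 + 79 + 133 + 115 + ? → (5,3) = 560 − 424 = 136.

148 130 112 94 76 / 121 118 100 82 139 / 109 91 88 145 127 / 85 142 124 106 103 / 97 79 136 133 115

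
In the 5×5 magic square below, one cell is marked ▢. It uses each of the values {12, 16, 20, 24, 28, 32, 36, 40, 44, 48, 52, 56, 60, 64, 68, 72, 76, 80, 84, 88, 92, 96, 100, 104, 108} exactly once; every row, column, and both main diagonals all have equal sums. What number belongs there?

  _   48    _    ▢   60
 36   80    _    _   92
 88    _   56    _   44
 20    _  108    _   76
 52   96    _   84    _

16

The 25 entries sum to 1500, so each line sums to 1500/5 = 300.
The remaining cell in column 1 is (1,1) = 300 − 196 = 104.
From column 5, 300 − (60 + 92 + 44 + 76) gives (5,5) = 28.
Using main diagonal: 104 + 80 + 56 + 28 + ? → (4,4) = 300 − 268 = 32.
From row 4, 300 − (20 + 108 + 32 + 76) gives (4,2) = 64.
Row 5 needs 300; the known cells sum to 260, so (5,3) = 40.
Column 2 needs 300; the known cells sum to 288, so (3,2) = 12.
Anti-diagonal: 60 + 56 + 64 + 52 + ? = 300, so (2,4) = 68.
The remaining cell in row 2 is (2,3) = 300 − 276 = 24.
Row 3 needs 300; the known cells sum to 200, so (3,4) = 100.
Column 3: 24 + 56 + 108 + 40 + ? = 300, so (1,3) = 72.
Using column 4: 68 + 100 + 32 + 84 + ? → (1,4) = 300 − 284 = 16.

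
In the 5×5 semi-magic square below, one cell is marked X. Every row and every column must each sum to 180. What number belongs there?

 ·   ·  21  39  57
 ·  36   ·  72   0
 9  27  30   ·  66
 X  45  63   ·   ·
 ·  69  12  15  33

42

Using row 3: 9 + 27 + 30 + 66 + ? → (3,4) = 180 − 132 = 48.
Row 5 needs 180; the known cells sum to 129, so (5,1) = 51.
Column 2 needs 180; the known cells sum to 177, so (1,2) = 3.
The remaining cell in column 3 is (2,3) = 180 − 126 = 54.
Column 4 must total 180; the given cells sum to 174, so (4,4) = 6.
From column 5, 180 − (57 + 0 + 66 + 33) gives (4,5) = 24.
Row 1 must total 180; the given cells sum to 120, so (1,1) = 60.
Row 2 must total 180; the given cells sum to 162, so (2,1) = 18.
Row 4 needs 180; the known cells sum to 138, so (4,1) = 42.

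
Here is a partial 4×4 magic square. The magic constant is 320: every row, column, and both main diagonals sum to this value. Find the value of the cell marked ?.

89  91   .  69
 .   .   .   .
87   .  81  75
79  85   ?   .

73

Row 1 needs 320; the known cells sum to 249, so (1,3) = 71.
Row 3 must total 320; the given cells sum to 243, so (3,2) = 77.
Column 1 needs 320; the known cells sum to 255, so (2,1) = 65.
Column 2: 91 + 77 + 85 + ? = 320, so (2,2) = 67.
From main diagonal, 320 − (89 + 67 + 81) gives (4,4) = 83.
Anti-diagonal: 69 + 77 + 79 + ? = 320, so (2,3) = 95.
Row 2: 65 + 67 + 95 + ? = 320, so (2,4) = 93.
The remaining cell in row 4 is (4,3) = 320 − 247 = 73.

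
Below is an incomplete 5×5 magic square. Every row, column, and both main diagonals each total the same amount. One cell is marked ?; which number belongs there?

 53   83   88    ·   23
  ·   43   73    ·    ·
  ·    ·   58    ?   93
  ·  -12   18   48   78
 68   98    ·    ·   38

Main diagonal is complete and sums to 240; that is the magic constant.
Row 1 needs 240; the known cells sum to 247, so (1,4) = -7.
Row 4 must total 240; the given cells sum to 132, so (4,1) = 108.
Using column 2: 83 + 43 + (-12) + 98 + ? → (3,2) = 240 − 212 = 28.
From column 3, 240 − (88 + 73 + 58 + 18) gives (5,3) = 3.
Column 5: 23 + 93 + 78 + 38 + ? = 240, so (2,5) = 8.
The remaining cell in anti-diagonal is (2,4) = 240 − 137 = 103.
Row 2 must total 240; the given cells sum to 227, so (2,1) = 13.
Row 5 must total 240; the given cells sum to 207, so (5,4) = 33.
The remaining cell in column 1 is (3,1) = 240 − 242 = -2.
Column 4 needs 240; the known cells sum to 177, so (3,4) = 63.

63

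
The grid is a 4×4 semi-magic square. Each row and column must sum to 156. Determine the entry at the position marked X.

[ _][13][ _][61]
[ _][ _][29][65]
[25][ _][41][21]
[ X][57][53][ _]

Using row 3: 25 + 41 + 21 + ? → (3,2) = 156 − 87 = 69.
Column 2: 13 + 69 + 57 + ? = 156, so (2,2) = 17.
Column 3 needs 156; the known cells sum to 123, so (1,3) = 33.
Column 4 must total 156; the given cells sum to 147, so (4,4) = 9.
Using row 1: 13 + 33 + 61 + ? → (1,1) = 156 − 107 = 49.
Row 2 must total 156; the given cells sum to 111, so (2,1) = 45.
Row 4 needs 156; the known cells sum to 119, so (4,1) = 37.

37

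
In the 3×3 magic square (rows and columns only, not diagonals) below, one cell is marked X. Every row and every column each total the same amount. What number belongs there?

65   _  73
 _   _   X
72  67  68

66

Row 3 is complete and sums to 207; that is the magic constant.
The remaining cell in row 1 is (1,2) = 207 − 138 = 69.
Using column 1: 65 + 72 + ? → (2,1) = 207 − 137 = 70.
Using column 2: 69 + 67 + ? → (2,2) = 207 − 136 = 71.
From column 3, 207 − (73 + 68) gives (2,3) = 66.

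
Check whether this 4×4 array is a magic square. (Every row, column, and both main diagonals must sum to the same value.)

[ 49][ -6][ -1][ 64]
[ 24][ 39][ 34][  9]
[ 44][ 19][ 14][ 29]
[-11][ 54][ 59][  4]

Yes

Row 1: 49 + (-6) + (-1) + 64 = 106.
Row 2: 24 + 39 + 34 + 9 = 106.
Row 3: 44 + 19 + 14 + 29 = 106.
Row 4: -11 + 54 + 59 + 4 = 106.
Column 1: 49 + 24 + 44 + (-11) = 106.
Column 2: -6 + 39 + 19 + 54 = 106.
Column 3: -1 + 34 + 14 + 59 = 106.
Column 4: 64 + 9 + 29 + 4 = 106.
Main diagonal: 49 + 39 + 14 + 4 = 106.
Anti-diagonal: 64 + 34 + 19 + (-11) = 106.
All lines sum to 106.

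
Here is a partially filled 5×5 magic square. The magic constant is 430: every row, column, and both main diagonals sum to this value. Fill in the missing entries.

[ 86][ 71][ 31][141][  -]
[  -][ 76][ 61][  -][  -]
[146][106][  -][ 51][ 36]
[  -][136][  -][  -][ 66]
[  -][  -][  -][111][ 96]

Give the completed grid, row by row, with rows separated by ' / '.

86 71 31 141 101 / 116 76 61 46 131 / 146 106 91 51 36 / 26 136 121 81 66 / 56 41 126 111 96

From row 1, 430 − (86 + 71 + 31 + 141) gives (1,5) = 101.
The remaining cell in row 3 is (3,3) = 430 − 339 = 91.
The remaining cell in column 2 is (5,2) = 430 − 389 = 41.
Using column 5: 101 + 36 + 66 + 96 + ? → (2,5) = 430 − 299 = 131.
Main diagonal must total 430; the given cells sum to 349, so (4,4) = 81.
Column 4 needs 430; the known cells sum to 384, so (2,4) = 46.
Anti-diagonal: 101 + 46 + 91 + 136 + ? = 430, so (5,1) = 56.
The remaining cell in row 2 is (2,1) = 430 − 314 = 116.
From row 5, 430 − (56 + 41 + 111 + 96) gives (5,3) = 126.
Column 1 must total 430; the given cells sum to 404, so (4,1) = 26.
From column 3, 430 − (31 + 61 + 91 + 126) gives (4,3) = 121.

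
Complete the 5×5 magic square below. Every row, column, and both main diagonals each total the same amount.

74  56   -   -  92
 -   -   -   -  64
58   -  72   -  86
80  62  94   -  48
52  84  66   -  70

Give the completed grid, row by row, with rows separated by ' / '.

74 56 78 60 92 / 96 68 50 82 64 / 58 90 72 54 86 / 80 62 94 76 48 / 52 84 66 88 70

Column 5 is already complete: 92 + 64 + 86 + 48 + 70 = 360, so that is the magic constant.
Using row 4: 80 + 62 + 94 + 48 + ? → (4,4) = 360 − 284 = 76.
From row 5, 360 − (52 + 84 + 66 + 70) gives (5,4) = 88.
The remaining cell in column 1 is (2,1) = 360 − 264 = 96.
The remaining cell in main diagonal is (2,2) = 360 − 292 = 68.
Using anti-diagonal: 92 + 72 + 62 + 52 + ? → (2,4) = 360 − 278 = 82.
The remaining cell in row 2 is (2,3) = 360 − 310 = 50.
From column 2, 360 − (56 + 68 + 62 + 84) gives (3,2) = 90.
Using column 3: 50 + 72 + 94 + 66 + ? → (1,3) = 360 − 282 = 78.
Row 1 needs 360; the known cells sum to 300, so (1,4) = 60.
From row 3, 360 − (58 + 90 + 72 + 86) gives (3,4) = 54.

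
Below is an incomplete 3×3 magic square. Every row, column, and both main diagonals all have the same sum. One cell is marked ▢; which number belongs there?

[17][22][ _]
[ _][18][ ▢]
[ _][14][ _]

20

Column 2 is complete and sums to 54; that is the magic constant.
Row 1: 17 + 22 + ? = 54, so (1,3) = 15.
The remaining cell in main diagonal is (3,3) = 54 − 35 = 19.
The remaining cell in anti-diagonal is (3,1) = 54 − 33 = 21.
From column 1, 54 − (17 + 21) gives (2,1) = 16.
Column 3: 15 + 19 + ? = 54, so (2,3) = 20.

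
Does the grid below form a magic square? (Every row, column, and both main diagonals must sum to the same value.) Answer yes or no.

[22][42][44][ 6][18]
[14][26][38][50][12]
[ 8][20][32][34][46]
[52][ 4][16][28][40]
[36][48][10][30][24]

No — row 1 sums to 132 but row 5 sums to 148.

Row 1: 22 + 42 + 44 + 6 + 18 = 132.
Row 2: 14 + 26 + 38 + 50 + 12 = 140.
Row 3: 8 + 20 + 32 + 34 + 46 = 140.
Row 4: 52 + 4 + 16 + 28 + 40 = 140.
Row 5: 36 + 48 + 10 + 30 + 24 = 148.
Column 1: 22 + 14 + 8 + 52 + 36 = 132.
Column 2: 42 + 26 + 20 + 4 + 48 = 140.
Column 3: 44 + 38 + 32 + 16 + 10 = 140.
Column 4: 6 + 50 + 34 + 28 + 30 = 148.
Column 5: 18 + 12 + 46 + 40 + 24 = 140.
Main diagonal: 22 + 26 + 32 + 28 + 24 = 132.
Anti-diagonal: 18 + 50 + 32 + 4 + 36 = 140.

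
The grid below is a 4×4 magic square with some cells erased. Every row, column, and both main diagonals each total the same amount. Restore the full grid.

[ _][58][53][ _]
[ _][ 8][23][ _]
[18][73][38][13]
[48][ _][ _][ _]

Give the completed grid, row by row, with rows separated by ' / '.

Row 3 is already complete: 18 + 73 + 38 + 13 = 142, so that is the magic constant.
Column 2 must total 142; the given cells sum to 139, so (4,2) = 3.
Column 3 needs 142; the known cells sum to 114, so (4,3) = 28.
Anti-diagonal: 23 + 73 + 48 + ? = 142, so (1,4) = -2.
Row 1 must total 142; the given cells sum to 109, so (1,1) = 33.
Row 4: 48 + 3 + 28 + ? = 142, so (4,4) = 63.
Using column 1: 33 + 18 + 48 + ? → (2,1) = 142 − 99 = 43.
Column 4 needs 142; the known cells sum to 74, so (2,4) = 68.

33 58 53 -2 / 43 8 23 68 / 18 73 38 13 / 48 3 28 63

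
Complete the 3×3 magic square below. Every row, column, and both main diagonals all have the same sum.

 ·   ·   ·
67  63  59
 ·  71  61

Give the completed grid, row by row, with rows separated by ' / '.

65 55 69 / 67 63 59 / 57 71 61

Row 2 is already complete: 67 + 63 + 59 = 189, so that is the magic constant.
Row 3 needs 189; the known cells sum to 132, so (3,1) = 57.
Column 1 needs 189; the known cells sum to 124, so (1,1) = 65.
The remaining cell in column 2 is (1,2) = 189 − 134 = 55.
Column 3 must total 189; the given cells sum to 120, so (1,3) = 69.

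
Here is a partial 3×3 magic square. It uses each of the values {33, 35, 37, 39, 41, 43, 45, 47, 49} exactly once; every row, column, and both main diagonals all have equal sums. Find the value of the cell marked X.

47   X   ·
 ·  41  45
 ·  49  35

33

The 9 entries sum to 369, so each line sums to 369/3 = 123.
Row 2 needs 123; the known cells sum to 86, so (2,1) = 37.
The remaining cell in row 3 is (3,1) = 123 − 84 = 39.
The remaining cell in column 2 is (1,2) = 123 − 90 = 33.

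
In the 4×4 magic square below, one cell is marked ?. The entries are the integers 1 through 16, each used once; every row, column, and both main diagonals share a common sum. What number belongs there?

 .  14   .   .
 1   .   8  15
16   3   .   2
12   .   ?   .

The entries are 1 through 16, which sum to 136, so each line sums to 136/4 = 34.
The remaining cell in row 2 is (2,2) = 34 − 24 = 10.
Using row 3: 16 + 3 + 2 + ? → (3,3) = 34 − 21 = 13.
The remaining cell in column 1 is (1,1) = 34 − 29 = 5.
Column 2 must total 34; the given cells sum to 27, so (4,2) = 7.
Using main diagonal: 5 + 10 + 13 + ? → (4,4) = 34 − 28 = 6.
Anti-diagonal: 8 + 3 + 12 + ? = 34, so (1,4) = 11.
The remaining cell in row 1 is (1,3) = 34 − 30 = 4.
Row 4: 12 + 7 + 6 + ? = 34, so (4,3) = 9.

9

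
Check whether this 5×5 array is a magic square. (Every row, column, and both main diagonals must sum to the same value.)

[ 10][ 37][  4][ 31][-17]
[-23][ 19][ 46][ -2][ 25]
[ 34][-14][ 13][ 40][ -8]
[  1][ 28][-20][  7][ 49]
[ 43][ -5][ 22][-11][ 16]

Yes

Row 1: 10 + 37 + 4 + 31 + (-17) = 65.
Row 2: -23 + 19 + 46 + (-2) + 25 = 65.
Row 3: 34 + (-14) + 13 + 40 + (-8) = 65.
Row 4: 1 + 28 + (-20) + 7 + 49 = 65.
Row 5: 43 + (-5) + 22 + (-11) + 16 = 65.
Column 1: 10 + (-23) + 34 + 1 + 43 = 65.
Column 2: 37 + 19 + (-14) + 28 + (-5) = 65.
Column 3: 4 + 46 + 13 + (-20) + 22 = 65.
Column 4: 31 + (-2) + 40 + 7 + (-11) = 65.
Column 5: -17 + 25 + (-8) + 49 + 16 = 65.
Main diagonal: 10 + 19 + 13 + 7 + 16 = 65.
Anti-diagonal: -17 + (-2) + 13 + 28 + 43 = 65.
All lines sum to 65.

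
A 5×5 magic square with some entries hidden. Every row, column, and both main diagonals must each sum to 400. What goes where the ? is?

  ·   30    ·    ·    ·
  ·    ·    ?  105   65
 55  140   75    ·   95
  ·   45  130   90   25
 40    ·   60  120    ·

20

Row 3 needs 400; the known cells sum to 365, so (3,4) = 35.
From row 4, 400 − (45 + 130 + 90 + 25) gives (4,1) = 110.
Using column 4: 105 + 35 + 90 + 120 + ? → (1,4) = 400 − 350 = 50.
Anti-diagonal: 105 + 75 + 45 + 40 + ? = 400, so (1,5) = 135.
Column 5 must total 400; the given cells sum to 320, so (5,5) = 80.
Using row 5: 40 + 60 + 120 + 80 + ? → (5,2) = 400 − 300 = 100.
Column 2: 30 + 140 + 45 + 100 + ? = 400, so (2,2) = 85.
From main diagonal, 400 − (85 + 75 + 90 + 80) gives (1,1) = 70.
Row 1: 70 + 30 + 50 + 135 + ? = 400, so (1,3) = 115.
Column 1 must total 400; the given cells sum to 275, so (2,1) = 125.
From column 3, 400 − (115 + 75 + 130 + 60) gives (2,3) = 20.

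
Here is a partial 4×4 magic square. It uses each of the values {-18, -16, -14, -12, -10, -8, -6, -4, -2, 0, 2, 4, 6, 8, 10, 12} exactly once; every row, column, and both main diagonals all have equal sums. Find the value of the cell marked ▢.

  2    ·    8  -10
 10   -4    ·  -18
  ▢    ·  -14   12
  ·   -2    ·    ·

The 16 entries sum to -48, so each line sums to -48/4 = -12.
Row 1: 2 + 8 + (-10) + ? = -12, so (1,2) = -12.
The remaining cell in row 2 is (2,3) = -12 − (-12) = 0.
The remaining cell in column 2 is (3,2) = -12 − (-18) = 6.
Column 3 needs -12; the known cells sum to -6, so (4,3) = -6.
Using column 4: -10 + (-18) + 12 + ? → (4,4) = -12 − (-16) = 4.
Anti-diagonal: -10 + 0 + 6 + ? = -12, so (4,1) = -8.
Row 3 needs -12; the known cells sum to 4, so (3,1) = -16.

-16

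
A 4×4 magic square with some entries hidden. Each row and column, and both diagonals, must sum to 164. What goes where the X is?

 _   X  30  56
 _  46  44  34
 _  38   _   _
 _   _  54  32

28

Row 2 must total 164; the given cells sum to 124, so (2,1) = 40.
From column 3, 164 − (30 + 44 + 54) gives (3,3) = 36.
From column 4, 164 − (56 + 34 + 32) gives (3,4) = 42.
Main diagonal: 46 + 36 + 32 + ? = 164, so (1,1) = 50.
Using anti-diagonal: 56 + 44 + 38 + ? → (4,1) = 164 − 138 = 26.
Using row 1: 50 + 30 + 56 + ? → (1,2) = 164 − 136 = 28.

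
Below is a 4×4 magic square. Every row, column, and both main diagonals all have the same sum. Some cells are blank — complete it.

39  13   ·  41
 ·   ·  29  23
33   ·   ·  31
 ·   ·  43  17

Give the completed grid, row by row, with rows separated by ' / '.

39 13 19 41 / 25 35 29 23 / 33 27 21 31 / 15 37 43 17

Column 4 is already complete: 41 + 23 + 31 + 17 = 112, so that is the magic constant.
The remaining cell in row 1 is (1,3) = 112 − 93 = 19.
Using column 3: 19 + 29 + 43 + ? → (3,3) = 112 − 91 = 21.
Using main diagonal: 39 + 21 + 17 + ? → (2,2) = 112 − 77 = 35.
From row 2, 112 − (35 + 29 + 23) gives (2,1) = 25.
Row 3 needs 112; the known cells sum to 85, so (3,2) = 27.
Column 1 must total 112; the given cells sum to 97, so (4,1) = 15.
Column 2 needs 112; the known cells sum to 75, so (4,2) = 37.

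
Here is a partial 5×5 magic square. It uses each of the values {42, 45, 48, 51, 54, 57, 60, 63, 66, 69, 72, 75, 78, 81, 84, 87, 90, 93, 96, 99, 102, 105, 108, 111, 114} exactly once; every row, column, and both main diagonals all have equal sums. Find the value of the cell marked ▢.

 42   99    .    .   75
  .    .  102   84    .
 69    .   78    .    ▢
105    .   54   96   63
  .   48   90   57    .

87

The 25 entries sum to 1950, so each line sums to 1950/5 = 390.
The remaining cell in row 4 is (4,2) = 390 − 318 = 72.
Column 3 needs 390; the known cells sum to 324, so (1,3) = 66.
Anti-diagonal: 75 + 84 + 78 + 72 + ? = 390, so (5,1) = 81.
From row 1, 390 − (42 + 99 + 66 + 75) gives (1,4) = 108.
Row 5 needs 390; the known cells sum to 276, so (5,5) = 114.
Using column 1: 42 + 69 + 105 + 81 + ? → (2,1) = 390 − 297 = 93.
From column 4, 390 − (108 + 84 + 96 + 57) gives (3,4) = 45.
Using main diagonal: 42 + 78 + 96 + 114 + ? → (2,2) = 390 − 330 = 60.
Using row 2: 93 + 60 + 102 + 84 + ? → (2,5) = 390 − 339 = 51.
Using column 2: 99 + 60 + 72 + 48 + ? → (3,2) = 390 − 279 = 111.
Column 5: 75 + 51 + 63 + 114 + ? = 390, so (3,5) = 87.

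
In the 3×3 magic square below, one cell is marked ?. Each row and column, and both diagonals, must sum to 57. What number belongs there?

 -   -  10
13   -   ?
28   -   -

Using column 1: 13 + 28 + ? → (1,1) = 57 − 41 = 16.
Using anti-diagonal: 10 + 28 + ? → (2,2) = 57 − 38 = 19.
Row 1 needs 57; the known cells sum to 26, so (1,2) = 31.
The remaining cell in row 2 is (2,3) = 57 − 32 = 25.

25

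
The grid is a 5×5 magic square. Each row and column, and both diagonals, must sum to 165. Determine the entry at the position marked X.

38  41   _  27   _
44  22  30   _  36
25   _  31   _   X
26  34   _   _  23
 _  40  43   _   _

42

Row 2 needs 165; the known cells sum to 132, so (2,4) = 33.
Column 1 needs 165; the known cells sum to 133, so (5,1) = 32.
From column 2, 165 − (41 + 22 + 34 + 40) gives (3,2) = 28.
Anti-diagonal must total 165; the given cells sum to 130, so (1,5) = 35.
From row 1, 165 − (38 + 41 + 27 + 35) gives (1,3) = 24.
Using column 3: 24 + 30 + 31 + 43 + ? → (4,3) = 165 − 128 = 37.
Row 4: 26 + 34 + 37 + 23 + ? = 165, so (4,4) = 45.
From main diagonal, 165 − (38 + 22 + 31 + 45) gives (5,5) = 29.
Row 5: 32 + 40 + 43 + 29 + ? = 165, so (5,4) = 21.
From column 4, 165 − (27 + 33 + 45 + 21) gives (3,4) = 39.
Column 5 needs 165; the known cells sum to 123, so (3,5) = 42.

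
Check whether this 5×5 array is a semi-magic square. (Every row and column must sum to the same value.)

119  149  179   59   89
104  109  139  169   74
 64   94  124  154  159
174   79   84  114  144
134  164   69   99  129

Row 1: 119 + 149 + 179 + 59 + 89 = 595.
Row 2: 104 + 109 + 139 + 169 + 74 = 595.
Row 3: 64 + 94 + 124 + 154 + 159 = 595.
Row 4: 174 + 79 + 84 + 114 + 144 = 595.
Row 5: 134 + 164 + 69 + 99 + 129 = 595.
Column 1: 119 + 104 + 64 + 174 + 134 = 595.
Column 2: 149 + 109 + 94 + 79 + 164 = 595.
Column 3: 179 + 139 + 124 + 84 + 69 = 595.
Column 4: 59 + 169 + 154 + 114 + 99 = 595.
Column 5: 89 + 74 + 159 + 144 + 129 = 595.
All lines sum to 595.

Yes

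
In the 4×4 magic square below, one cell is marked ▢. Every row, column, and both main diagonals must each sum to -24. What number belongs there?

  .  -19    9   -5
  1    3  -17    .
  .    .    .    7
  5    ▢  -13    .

Row 1: -19 + 9 + (-5) + ? = -24, so (1,1) = -9.
Using row 2: 1 + 3 + (-17) + ? → (2,4) = -24 − (-13) = -11.
Column 1 needs -24; the known cells sum to -3, so (3,1) = -21.
Using column 3: 9 + (-17) + (-13) + ? → (3,3) = -24 − (-21) = -3.
Using column 4: -5 + (-11) + 7 + ? → (4,4) = -24 − (-9) = -15.
Anti-diagonal needs -24; the known cells sum to -17, so (3,2) = -7.
Using row 4: 5 + (-13) + (-15) + ? → (4,2) = -24 − (-23) = -1.

-1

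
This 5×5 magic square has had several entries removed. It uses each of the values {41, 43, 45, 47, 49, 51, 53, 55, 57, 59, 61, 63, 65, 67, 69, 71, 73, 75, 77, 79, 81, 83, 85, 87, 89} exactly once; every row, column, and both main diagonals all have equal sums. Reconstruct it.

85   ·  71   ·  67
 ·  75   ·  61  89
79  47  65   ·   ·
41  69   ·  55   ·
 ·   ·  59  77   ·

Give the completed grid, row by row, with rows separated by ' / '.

85 53 71 49 67 / 57 75 43 61 89 / 79 47 65 83 51 / 41 69 87 55 73 / 63 81 59 77 45

The 25 entries sum to 1625, so each line sums to 1625/5 = 325.
Main diagonal: 85 + 75 + 65 + 55 + ? = 325, so (5,5) = 45.
Anti-diagonal needs 325; the known cells sum to 262, so (5,1) = 63.
The remaining cell in row 5 is (5,2) = 325 − 244 = 81.
Column 1 needs 325; the known cells sum to 268, so (2,1) = 57.
Column 2 must total 325; the given cells sum to 272, so (1,2) = 53.
The remaining cell in row 1 is (1,4) = 325 − 276 = 49.
Using row 2: 57 + 75 + 61 + 89 + ? → (2,3) = 325 − 282 = 43.
Using column 3: 71 + 43 + 65 + 59 + ? → (4,3) = 325 − 238 = 87.
Column 4 must total 325; the given cells sum to 242, so (3,4) = 83.
Row 3: 79 + 47 + 65 + 83 + ? = 325, so (3,5) = 51.
From row 4, 325 − (41 + 69 + 87 + 55) gives (4,5) = 73.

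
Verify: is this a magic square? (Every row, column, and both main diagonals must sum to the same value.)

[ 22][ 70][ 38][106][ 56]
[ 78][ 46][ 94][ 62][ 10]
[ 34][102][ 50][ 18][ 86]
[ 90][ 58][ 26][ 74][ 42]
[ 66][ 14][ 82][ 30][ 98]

No — anti-diagonal sums to 292 but column 3 sums to 290.

Row 1: 22 + 70 + 38 + 106 + 56 = 292.
Row 2: 78 + 46 + 94 + 62 + 10 = 290.
Row 3: 34 + 102 + 50 + 18 + 86 = 290.
Row 4: 90 + 58 + 26 + 74 + 42 = 290.
Row 5: 66 + 14 + 82 + 30 + 98 = 290.
Column 1: 22 + 78 + 34 + 90 + 66 = 290.
Column 2: 70 + 46 + 102 + 58 + 14 = 290.
Column 3: 38 + 94 + 50 + 26 + 82 = 290.
Column 4: 106 + 62 + 18 + 74 + 30 = 290.
Column 5: 56 + 10 + 86 + 42 + 98 = 292.
Main diagonal: 22 + 46 + 50 + 74 + 98 = 290.
Anti-diagonal: 56 + 62 + 50 + 58 + 66 = 292.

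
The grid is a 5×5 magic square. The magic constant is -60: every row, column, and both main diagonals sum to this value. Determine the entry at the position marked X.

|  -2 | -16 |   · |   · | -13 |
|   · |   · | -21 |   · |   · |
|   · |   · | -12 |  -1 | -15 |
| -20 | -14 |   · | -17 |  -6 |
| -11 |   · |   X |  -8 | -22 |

-19

From row 4, -60 − (-20 + (-14) + (-17) + (-6)) gives (4,3) = -3.
Column 5: -13 + (-15) + (-6) + (-22) + ? = -60, so (2,5) = -4.
From main diagonal, -60 − (-2 + (-12) + (-17) + (-22)) gives (2,2) = -7.
Using anti-diagonal: -13 + (-12) + (-14) + (-11) + ? → (2,4) = -60 − (-50) = -10.
From row 2, -60 − (-7 + (-21) + (-10) + (-4)) gives (2,1) = -18.
Column 1 needs -60; the known cells sum to -51, so (3,1) = -9.
The remaining cell in column 4 is (1,4) = -60 − (-36) = -24.
Row 1 must total -60; the given cells sum to -55, so (1,3) = -5.
Row 3 must total -60; the given cells sum to -37, so (3,2) = -23.
Using column 2: -16 + (-7) + (-23) + (-14) + ? → (5,2) = -60 − (-60) = 0.
Column 3 needs -60; the known cells sum to -41, so (5,3) = -19.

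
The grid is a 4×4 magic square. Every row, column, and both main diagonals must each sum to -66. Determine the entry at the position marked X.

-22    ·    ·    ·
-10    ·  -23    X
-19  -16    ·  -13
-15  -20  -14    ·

The remaining cell in row 3 is (3,3) = -66 − (-48) = -18.
Row 4: -15 + (-20) + (-14) + ? = -66, so (4,4) = -17.
From column 3, -66 − (-23 + (-18) + (-14)) gives (1,3) = -11.
Main diagonal: -22 + (-18) + (-17) + ? = -66, so (2,2) = -9.
The remaining cell in anti-diagonal is (1,4) = -66 − (-54) = -12.
Row 1: -22 + (-11) + (-12) + ? = -66, so (1,2) = -21.
Row 2 needs -66; the known cells sum to -42, so (2,4) = -24.

-24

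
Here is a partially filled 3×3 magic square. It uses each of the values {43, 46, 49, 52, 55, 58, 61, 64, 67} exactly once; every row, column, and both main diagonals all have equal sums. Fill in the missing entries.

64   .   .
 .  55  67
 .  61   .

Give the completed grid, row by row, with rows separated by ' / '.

The 9 entries sum to 495, so each line sums to 495/3 = 165.
From row 2, 165 − (55 + 67) gives (2,1) = 43.
The remaining cell in column 1 is (3,1) = 165 − 107 = 58.
Using column 2: 55 + 61 + ? → (1,2) = 165 − 116 = 49.
From main diagonal, 165 − (64 + 55) gives (3,3) = 46.
Anti-diagonal must total 165; the given cells sum to 113, so (1,3) = 52.

64 49 52 / 43 55 67 / 58 61 46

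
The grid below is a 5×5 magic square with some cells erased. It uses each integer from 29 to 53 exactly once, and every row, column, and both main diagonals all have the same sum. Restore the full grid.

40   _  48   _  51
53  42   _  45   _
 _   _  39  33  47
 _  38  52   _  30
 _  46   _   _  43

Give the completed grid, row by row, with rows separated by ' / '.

40 29 48 37 51 / 53 42 31 45 34 / 36 50 39 33 47 / 44 38 52 41 30 / 32 46 35 49 43

The entries are 29 through 53, which sum to 1025, so each line sums to 1025/5 = 205.
Using column 5: 51 + 47 + 30 + 43 + ? → (2,5) = 205 − 171 = 34.
Main diagonal must total 205; the given cells sum to 164, so (4,4) = 41.
Anti-diagonal: 51 + 45 + 39 + 38 + ? = 205, so (5,1) = 32.
Row 2 must total 205; the given cells sum to 174, so (2,3) = 31.
The remaining cell in row 4 is (4,1) = 205 − 161 = 44.
Column 1 needs 205; the known cells sum to 169, so (3,1) = 36.
Using column 3: 48 + 31 + 39 + 52 + ? → (5,3) = 205 − 170 = 35.
Using row 3: 36 + 39 + 33 + 47 + ? → (3,2) = 205 − 155 = 50.
From row 5, 205 − (32 + 46 + 35 + 43) gives (5,4) = 49.
Using column 2: 42 + 50 + 38 + 46 + ? → (1,2) = 205 − 176 = 29.
From column 4, 205 − (45 + 33 + 41 + 49) gives (1,4) = 37.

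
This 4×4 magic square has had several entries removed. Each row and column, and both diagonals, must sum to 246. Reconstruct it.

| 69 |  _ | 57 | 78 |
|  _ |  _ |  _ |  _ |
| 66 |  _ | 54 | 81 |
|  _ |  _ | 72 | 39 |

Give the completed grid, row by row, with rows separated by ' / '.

From row 1, 246 − (69 + 57 + 78) gives (1,2) = 42.
Row 3: 66 + 54 + 81 + ? = 246, so (3,2) = 45.
Using column 3: 57 + 54 + 72 + ? → (2,3) = 246 − 183 = 63.
From column 4, 246 − (78 + 81 + 39) gives (2,4) = 48.
Using main diagonal: 69 + 54 + 39 + ? → (2,2) = 246 − 162 = 84.
The remaining cell in anti-diagonal is (4,1) = 246 − 186 = 60.
Row 2: 84 + 63 + 48 + ? = 246, so (2,1) = 51.
Row 4 needs 246; the known cells sum to 171, so (4,2) = 75.

69 42 57 78 / 51 84 63 48 / 66 45 54 81 / 60 75 72 39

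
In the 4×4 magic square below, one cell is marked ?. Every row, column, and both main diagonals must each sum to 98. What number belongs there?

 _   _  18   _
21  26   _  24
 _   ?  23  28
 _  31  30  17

From row 2, 98 − (21 + 26 + 24) gives (2,3) = 27.
Using row 4: 31 + 30 + 17 + ? → (4,1) = 98 − 78 = 20.
Column 4 must total 98; the given cells sum to 69, so (1,4) = 29.
From main diagonal, 98 − (26 + 23 + 17) gives (1,1) = 32.
Anti-diagonal must total 98; the given cells sum to 76, so (3,2) = 22.

22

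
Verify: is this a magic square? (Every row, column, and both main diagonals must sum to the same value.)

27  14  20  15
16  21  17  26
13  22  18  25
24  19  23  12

Row 1: 27 + 14 + 20 + 15 = 76.
Row 2: 16 + 21 + 17 + 26 = 80.
Row 3: 13 + 22 + 18 + 25 = 78.
Row 4: 24 + 19 + 23 + 12 = 78.
Column 1: 27 + 16 + 13 + 24 = 80.
Column 2: 14 + 21 + 22 + 19 = 76.
Column 3: 20 + 17 + 18 + 23 = 78.
Column 4: 15 + 26 + 25 + 12 = 78.
Main diagonal: 27 + 21 + 18 + 12 = 78.
Anti-diagonal: 15 + 17 + 22 + 24 = 78.

No — column 3 sums to 78 but row 1 sums to 76.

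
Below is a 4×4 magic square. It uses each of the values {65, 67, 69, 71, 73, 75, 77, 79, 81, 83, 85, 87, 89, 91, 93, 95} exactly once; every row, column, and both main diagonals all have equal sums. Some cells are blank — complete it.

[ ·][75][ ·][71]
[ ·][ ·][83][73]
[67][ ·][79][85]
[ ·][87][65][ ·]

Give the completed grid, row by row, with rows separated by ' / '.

The 16 entries sum to 1280, so each line sums to 1280/4 = 320.
Row 3 needs 320; the known cells sum to 231, so (3,2) = 89.
Using column 2: 75 + 89 + 87 + ? → (2,2) = 320 − 251 = 69.
Using column 3: 83 + 79 + 65 + ? → (1,3) = 320 − 227 = 93.
From column 4, 320 − (71 + 73 + 85) gives (4,4) = 91.
The remaining cell in main diagonal is (1,1) = 320 − 239 = 81.
Anti-diagonal must total 320; the given cells sum to 243, so (4,1) = 77.
Row 2 needs 320; the known cells sum to 225, so (2,1) = 95.

81 75 93 71 / 95 69 83 73 / 67 89 79 85 / 77 87 65 91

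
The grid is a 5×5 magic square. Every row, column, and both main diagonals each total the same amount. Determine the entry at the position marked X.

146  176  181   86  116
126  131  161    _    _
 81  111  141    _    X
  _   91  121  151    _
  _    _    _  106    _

201

Row 1 is complete and sums to 705; that is the magic constant.
Column 2 needs 705; the known cells sum to 509, so (5,2) = 196.
Column 3 needs 705; the known cells sum to 604, so (5,3) = 101.
Main diagonal must total 705; the given cells sum to 569, so (5,5) = 136.
Row 5 must total 705; the given cells sum to 539, so (5,1) = 166.
Column 1 needs 705; the known cells sum to 519, so (4,1) = 186.
The remaining cell in anti-diagonal is (2,4) = 705 − 514 = 191.
The remaining cell in row 2 is (2,5) = 705 − 609 = 96.
Row 4 must total 705; the given cells sum to 549, so (4,5) = 156.
From column 4, 705 − (86 + 191 + 151 + 106) gives (3,4) = 171.
Column 5 must total 705; the given cells sum to 504, so (3,5) = 201.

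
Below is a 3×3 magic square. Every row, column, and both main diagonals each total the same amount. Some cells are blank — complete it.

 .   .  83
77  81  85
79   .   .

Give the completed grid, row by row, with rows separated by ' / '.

Anti-diagonal is already complete: 83 + 81 + 79 = 243, so that is the magic constant.
From column 1, 243 − (77 + 79) gives (1,1) = 87.
Column 3 needs 243; the known cells sum to 168, so (3,3) = 75.
Row 1 must total 243; the given cells sum to 170, so (1,2) = 73.
Row 3: 79 + 75 + ? = 243, so (3,2) = 89.

87 73 83 / 77 81 85 / 79 89 75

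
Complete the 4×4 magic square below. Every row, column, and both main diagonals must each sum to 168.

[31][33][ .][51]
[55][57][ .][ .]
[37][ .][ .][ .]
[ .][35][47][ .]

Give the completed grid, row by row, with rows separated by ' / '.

Row 1 must total 168; the given cells sum to 115, so (1,3) = 53.
Column 1 needs 168; the known cells sum to 123, so (4,1) = 45.
The remaining cell in column 2 is (3,2) = 168 − 125 = 43.
Anti-diagonal: 51 + 43 + 45 + ? = 168, so (2,3) = 29.
Using row 2: 55 + 57 + 29 + ? → (2,4) = 168 − 141 = 27.
Row 4 must total 168; the given cells sum to 127, so (4,4) = 41.
From column 3, 168 − (53 + 29 + 47) gives (3,3) = 39.
The remaining cell in column 4 is (3,4) = 168 − 119 = 49.

31 33 53 51 / 55 57 29 27 / 37 43 39 49 / 45 35 47 41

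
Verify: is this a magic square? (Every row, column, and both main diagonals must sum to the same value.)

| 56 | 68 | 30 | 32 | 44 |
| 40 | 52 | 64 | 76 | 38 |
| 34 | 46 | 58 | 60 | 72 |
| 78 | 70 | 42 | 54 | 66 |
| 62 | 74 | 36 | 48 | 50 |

Row 1: 56 + 68 + 30 + 32 + 44 = 230.
Row 2: 40 + 52 + 64 + 76 + 38 = 270.
Row 3: 34 + 46 + 58 + 60 + 72 = 270.
Row 4: 78 + 70 + 42 + 54 + 66 = 310.
Row 5: 62 + 74 + 36 + 48 + 50 = 270.
Column 1: 56 + 40 + 34 + 78 + 62 = 270.
Column 2: 68 + 52 + 46 + 70 + 74 = 310.
Column 3: 30 + 64 + 58 + 42 + 36 = 230.
Column 4: 32 + 76 + 60 + 54 + 48 = 270.
Column 5: 44 + 38 + 72 + 66 + 50 = 270.
Main diagonal: 56 + 52 + 58 + 54 + 50 = 270.
Anti-diagonal: 44 + 76 + 58 + 70 + 62 = 310.

No — row 4 sums to 310 but row 5 sums to 270.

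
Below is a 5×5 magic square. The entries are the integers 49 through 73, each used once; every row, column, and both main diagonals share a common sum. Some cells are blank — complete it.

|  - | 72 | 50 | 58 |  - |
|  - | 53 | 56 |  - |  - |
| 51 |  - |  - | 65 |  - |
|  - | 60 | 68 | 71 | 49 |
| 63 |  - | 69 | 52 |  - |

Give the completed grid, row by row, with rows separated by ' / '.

The entries are 49 through 73, which sum to 1525, so each line sums to 1525/5 = 305.
The remaining cell in row 4 is (4,1) = 305 − 248 = 57.
Using column 3: 50 + 56 + 68 + 69 + ? → (3,3) = 305 − 243 = 62.
Column 4 needs 305; the known cells sum to 246, so (2,4) = 59.
The remaining cell in anti-diagonal is (1,5) = 305 − 244 = 61.
The remaining cell in row 1 is (1,1) = 305 − 241 = 64.
Column 1 needs 305; the known cells sum to 235, so (2,1) = 70.
Main diagonal must total 305; the given cells sum to 250, so (5,5) = 55.
Using row 2: 70 + 53 + 56 + 59 + ? → (2,5) = 305 − 238 = 67.
Row 5: 63 + 69 + 52 + 55 + ? = 305, so (5,2) = 66.
Column 2: 72 + 53 + 60 + 66 + ? = 305, so (3,2) = 54.
The remaining cell in column 5 is (3,5) = 305 − 232 = 73.

64 72 50 58 61 / 70 53 56 59 67 / 51 54 62 65 73 / 57 60 68 71 49 / 63 66 69 52 55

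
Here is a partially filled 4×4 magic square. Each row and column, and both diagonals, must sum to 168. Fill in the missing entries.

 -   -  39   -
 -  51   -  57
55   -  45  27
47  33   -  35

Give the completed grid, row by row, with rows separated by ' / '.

From row 3, 168 − (55 + 45 + 27) gives (3,2) = 41.
Row 4: 47 + 33 + 35 + ? = 168, so (4,3) = 53.
Column 2 needs 168; the known cells sum to 125, so (1,2) = 43.
Column 3 must total 168; the given cells sum to 137, so (2,3) = 31.
Using column 4: 57 + 27 + 35 + ? → (1,4) = 168 − 119 = 49.
Main diagonal must total 168; the given cells sum to 131, so (1,1) = 37.
Using row 2: 51 + 31 + 57 + ? → (2,1) = 168 − 139 = 29.

37 43 39 49 / 29 51 31 57 / 55 41 45 27 / 47 33 53 35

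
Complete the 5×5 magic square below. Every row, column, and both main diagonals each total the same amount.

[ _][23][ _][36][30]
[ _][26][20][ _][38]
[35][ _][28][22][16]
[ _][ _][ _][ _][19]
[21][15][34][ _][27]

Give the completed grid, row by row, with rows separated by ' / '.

24 23 17 36 30 / 32 26 20 14 38 / 35 29 28 22 16 / 18 37 31 25 19 / 21 15 34 33 27

Column 5 is already complete: 30 + 38 + 16 + 19 + 27 = 130, so that is the magic constant.
The remaining cell in row 3 is (3,2) = 130 − 101 = 29.
Row 5 needs 130; the known cells sum to 97, so (5,4) = 33.
Column 2 must total 130; the given cells sum to 93, so (4,2) = 37.
Anti-diagonal needs 130; the known cells sum to 116, so (2,4) = 14.
The remaining cell in row 2 is (2,1) = 130 − 98 = 32.
The remaining cell in column 4 is (4,4) = 130 − 105 = 25.
The remaining cell in main diagonal is (1,1) = 130 − 106 = 24.
Row 1 must total 130; the given cells sum to 113, so (1,3) = 17.
Using column 1: 24 + 32 + 35 + 21 + ? → (4,1) = 130 − 112 = 18.
Using column 3: 17 + 20 + 28 + 34 + ? → (4,3) = 130 − 99 = 31.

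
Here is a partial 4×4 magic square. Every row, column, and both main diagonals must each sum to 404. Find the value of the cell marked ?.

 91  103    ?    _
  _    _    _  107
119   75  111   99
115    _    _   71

83

Column 1: 91 + 119 + 115 + ? = 404, so (2,1) = 79.
Column 4 needs 404; the known cells sum to 277, so (1,4) = 127.
Using main diagonal: 91 + 111 + 71 + ? → (2,2) = 404 − 273 = 131.
Using anti-diagonal: 127 + 75 + 115 + ? → (2,3) = 404 − 317 = 87.
Row 1: 91 + 103 + 127 + ? = 404, so (1,3) = 83.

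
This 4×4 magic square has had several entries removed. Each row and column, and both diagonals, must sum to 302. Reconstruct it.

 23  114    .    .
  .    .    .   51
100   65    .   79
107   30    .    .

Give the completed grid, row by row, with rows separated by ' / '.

Row 3 needs 302; the known cells sum to 244, so (3,3) = 58.
Column 1 must total 302; the given cells sum to 230, so (2,1) = 72.
The remaining cell in column 2 is (2,2) = 302 − 209 = 93.
Main diagonal must total 302; the given cells sum to 174, so (4,4) = 128.
From row 2, 302 − (72 + 93 + 51) gives (2,3) = 86.
Using row 4: 107 + 30 + 128 + ? → (4,3) = 302 − 265 = 37.
Using column 3: 86 + 58 + 37 + ? → (1,3) = 302 − 181 = 121.
Using column 4: 51 + 79 + 128 + ? → (1,4) = 302 − 258 = 44.

23 114 121 44 / 72 93 86 51 / 100 65 58 79 / 107 30 37 128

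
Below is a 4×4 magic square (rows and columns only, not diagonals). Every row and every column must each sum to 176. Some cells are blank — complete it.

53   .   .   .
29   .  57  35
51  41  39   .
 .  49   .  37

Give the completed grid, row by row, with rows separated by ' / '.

Using row 2: 29 + 57 + 35 + ? → (2,2) = 176 − 121 = 55.
From row 3, 176 − (51 + 41 + 39) gives (3,4) = 45.
Column 1: 53 + 29 + 51 + ? = 176, so (4,1) = 43.
Using column 2: 55 + 41 + 49 + ? → (1,2) = 176 − 145 = 31.
Column 4: 35 + 45 + 37 + ? = 176, so (1,4) = 59.
Row 1: 53 + 31 + 59 + ? = 176, so (1,3) = 33.
The remaining cell in row 4 is (4,3) = 176 − 129 = 47.

53 31 33 59 / 29 55 57 35 / 51 41 39 45 / 43 49 47 37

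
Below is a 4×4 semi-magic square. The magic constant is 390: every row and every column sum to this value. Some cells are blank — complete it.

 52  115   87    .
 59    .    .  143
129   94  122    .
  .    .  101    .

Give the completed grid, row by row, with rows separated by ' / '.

52 115 87 136 / 59 108 80 143 / 129 94 122 45 / 150 73 101 66

The remaining cell in row 1 is (1,4) = 390 − 254 = 136.
The remaining cell in row 3 is (3,4) = 390 − 345 = 45.
Column 1 needs 390; the known cells sum to 240, so (4,1) = 150.
Column 3 needs 390; the known cells sum to 310, so (2,3) = 80.
Using column 4: 136 + 143 + 45 + ? → (4,4) = 390 − 324 = 66.
Row 2: 59 + 80 + 143 + ? = 390, so (2,2) = 108.
Row 4 must total 390; the given cells sum to 317, so (4,2) = 73.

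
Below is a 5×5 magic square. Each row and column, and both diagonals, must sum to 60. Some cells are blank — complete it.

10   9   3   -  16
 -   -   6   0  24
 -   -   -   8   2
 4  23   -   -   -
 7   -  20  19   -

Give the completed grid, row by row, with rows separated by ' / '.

Row 1 must total 60; the given cells sum to 38, so (1,4) = 22.
Column 4 needs 60; the known cells sum to 49, so (4,4) = 11.
Anti-diagonal: 16 + 0 + 23 + 7 + ? = 60, so (3,3) = 14.
Column 3 must total 60; the given cells sum to 43, so (4,3) = 17.
Row 4 needs 60; the known cells sum to 55, so (4,5) = 5.
Column 5: 16 + 24 + 2 + 5 + ? = 60, so (5,5) = 13.
Main diagonal needs 60; the known cells sum to 48, so (2,2) = 12.
Row 2: 12 + 6 + 0 + 24 + ? = 60, so (2,1) = 18.
Using row 5: 7 + 20 + 19 + 13 + ? → (5,2) = 60 − 59 = 1.
Using column 1: 10 + 18 + 4 + 7 + ? → (3,1) = 60 − 39 = 21.
From column 2, 60 − (9 + 12 + 23 + 1) gives (3,2) = 15.

10 9 3 22 16 / 18 12 6 0 24 / 21 15 14 8 2 / 4 23 17 11 5 / 7 1 20 19 13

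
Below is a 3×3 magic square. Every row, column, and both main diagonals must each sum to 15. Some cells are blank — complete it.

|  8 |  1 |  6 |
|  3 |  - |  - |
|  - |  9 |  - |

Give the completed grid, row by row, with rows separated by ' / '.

From column 1, 15 − (8 + 3) gives (3,1) = 4.
Column 2 must total 15; the given cells sum to 10, so (2,2) = 5.
Main diagonal: 8 + 5 + ? = 15, so (3,3) = 2.
Row 2 must total 15; the given cells sum to 8, so (2,3) = 7.

8 1 6 / 3 5 7 / 4 9 2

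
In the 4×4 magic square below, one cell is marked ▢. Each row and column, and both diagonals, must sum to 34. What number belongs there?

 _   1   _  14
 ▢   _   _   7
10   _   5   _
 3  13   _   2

From row 4, 34 − (3 + 13 + 2) gives (4,3) = 16.
Column 4: 14 + 7 + 2 + ? = 34, so (3,4) = 11.
Using row 3: 10 + 5 + 11 + ? → (3,2) = 34 − 26 = 8.
From column 2, 34 − (1 + 8 + 13) gives (2,2) = 12.
From main diagonal, 34 − (12 + 5 + 2) gives (1,1) = 15.
From anti-diagonal, 34 − (14 + 8 + 3) gives (2,3) = 9.
Row 1 must total 34; the given cells sum to 30, so (1,3) = 4.
Row 2 must total 34; the given cells sum to 28, so (2,1) = 6.

6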